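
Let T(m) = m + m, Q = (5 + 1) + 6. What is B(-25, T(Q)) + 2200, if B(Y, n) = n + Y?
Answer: 2199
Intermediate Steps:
Q = 12 (Q = 6 + 6 = 12)
T(m) = 2*m
B(Y, n) = Y + n
B(-25, T(Q)) + 2200 = (-25 + 2*12) + 2200 = (-25 + 24) + 2200 = -1 + 2200 = 2199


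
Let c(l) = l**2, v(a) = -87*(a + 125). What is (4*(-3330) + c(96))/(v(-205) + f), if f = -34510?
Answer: 108/725 ≈ 0.14897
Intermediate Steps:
v(a) = -10875 - 87*a (v(a) = -87*(125 + a) = -10875 - 87*a)
(4*(-3330) + c(96))/(v(-205) + f) = (4*(-3330) + 96**2)/((-10875 - 87*(-205)) - 34510) = (-13320 + 9216)/((-10875 + 17835) - 34510) = -4104/(6960 - 34510) = -4104/(-27550) = -4104*(-1/27550) = 108/725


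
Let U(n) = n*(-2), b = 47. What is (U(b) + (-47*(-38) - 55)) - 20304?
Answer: -18667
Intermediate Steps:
U(n) = -2*n
(U(b) + (-47*(-38) - 55)) - 20304 = (-2*47 + (-47*(-38) - 55)) - 20304 = (-94 + (1786 - 55)) - 20304 = (-94 + 1731) - 20304 = 1637 - 20304 = -18667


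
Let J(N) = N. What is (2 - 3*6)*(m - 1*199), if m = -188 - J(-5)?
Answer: 6112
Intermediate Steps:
m = -183 (m = -188 - 1*(-5) = -188 + 5 = -183)
(2 - 3*6)*(m - 1*199) = (2 - 3*6)*(-183 - 1*199) = (2 - 18)*(-183 - 199) = -16*(-382) = 6112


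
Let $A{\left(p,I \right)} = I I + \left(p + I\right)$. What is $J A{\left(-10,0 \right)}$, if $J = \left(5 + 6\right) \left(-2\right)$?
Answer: $220$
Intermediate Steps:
$A{\left(p,I \right)} = I + p + I^{2}$ ($A{\left(p,I \right)} = I^{2} + \left(I + p\right) = I + p + I^{2}$)
$J = -22$ ($J = 11 \left(-2\right) = -22$)
$J A{\left(-10,0 \right)} = - 22 \left(0 - 10 + 0^{2}\right) = - 22 \left(0 - 10 + 0\right) = \left(-22\right) \left(-10\right) = 220$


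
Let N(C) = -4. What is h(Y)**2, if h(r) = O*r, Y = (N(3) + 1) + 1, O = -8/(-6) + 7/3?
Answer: 484/9 ≈ 53.778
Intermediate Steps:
O = 11/3 (O = -8*(-1/6) + 7*(1/3) = 4/3 + 7/3 = 11/3 ≈ 3.6667)
Y = -2 (Y = (-4 + 1) + 1 = -3 + 1 = -2)
h(r) = 11*r/3
h(Y)**2 = ((11/3)*(-2))**2 = (-22/3)**2 = 484/9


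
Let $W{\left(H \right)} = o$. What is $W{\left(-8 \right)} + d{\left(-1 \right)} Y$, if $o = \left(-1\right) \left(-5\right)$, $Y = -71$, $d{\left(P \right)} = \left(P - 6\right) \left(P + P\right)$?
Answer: $-989$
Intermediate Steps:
$d{\left(P \right)} = 2 P \left(-6 + P\right)$ ($d{\left(P \right)} = \left(-6 + P\right) 2 P = 2 P \left(-6 + P\right)$)
$o = 5$
$W{\left(H \right)} = 5$
$W{\left(-8 \right)} + d{\left(-1 \right)} Y = 5 + 2 \left(-1\right) \left(-6 - 1\right) \left(-71\right) = 5 + 2 \left(-1\right) \left(-7\right) \left(-71\right) = 5 + 14 \left(-71\right) = 5 - 994 = -989$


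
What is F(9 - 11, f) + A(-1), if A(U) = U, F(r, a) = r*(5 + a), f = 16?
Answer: -43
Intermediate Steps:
F(9 - 11, f) + A(-1) = (9 - 11)*(5 + 16) - 1 = -2*21 - 1 = -42 - 1 = -43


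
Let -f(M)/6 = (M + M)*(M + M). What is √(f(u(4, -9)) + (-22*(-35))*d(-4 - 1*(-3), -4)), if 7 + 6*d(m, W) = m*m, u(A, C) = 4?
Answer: I*√1154 ≈ 33.971*I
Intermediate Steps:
d(m, W) = -7/6 + m²/6 (d(m, W) = -7/6 + (m*m)/6 = -7/6 + m²/6)
f(M) = -24*M² (f(M) = -6*(M + M)*(M + M) = -6*2*M*2*M = -24*M²)
√(f(u(4, -9)) + (-22*(-35))*d(-4 - 1*(-3), -4)) = √(-24*4² + (-22*(-35))*(-7/6 + (-4 - 1*(-3))²/6)) = √(-24*16 + 770*(-7/6 + (-4 + 3)²/6)) = √(-384 + 770*(-7/6 + (⅙)*(-1)²)) = √(-384 + 770*(-7/6 + (⅙)*1)) = √(-384 + 770*(-7/6 + ⅙)) = √(-384 + 770*(-1)) = √(-384 - 770) = √(-1154) = I*√1154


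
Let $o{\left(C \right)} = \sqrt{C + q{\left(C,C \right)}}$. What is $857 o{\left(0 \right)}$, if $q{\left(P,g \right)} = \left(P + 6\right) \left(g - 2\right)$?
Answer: $1714 i \sqrt{3} \approx 2968.7 i$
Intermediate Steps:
$q{\left(P,g \right)} = \left(-2 + g\right) \left(6 + P\right)$ ($q{\left(P,g \right)} = \left(6 + P\right) \left(-2 + g\right) = \left(-2 + g\right) \left(6 + P\right)$)
$o{\left(C \right)} = \sqrt{-12 + C^{2} + 5 C}$ ($o{\left(C \right)} = \sqrt{C + \left(-12 - 2 C + 6 C + C C\right)} = \sqrt{C + \left(-12 - 2 C + 6 C + C^{2}\right)} = \sqrt{C + \left(-12 + C^{2} + 4 C\right)} = \sqrt{-12 + C^{2} + 5 C}$)
$857 o{\left(0 \right)} = 857 \sqrt{-12 + 0^{2} + 5 \cdot 0} = 857 \sqrt{-12 + 0 + 0} = 857 \sqrt{-12} = 857 \cdot 2 i \sqrt{3} = 1714 i \sqrt{3}$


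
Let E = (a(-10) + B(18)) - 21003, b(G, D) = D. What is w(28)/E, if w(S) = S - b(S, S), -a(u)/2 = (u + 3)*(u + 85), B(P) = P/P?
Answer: 0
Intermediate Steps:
B(P) = 1
a(u) = -2*(3 + u)*(85 + u) (a(u) = -2*(u + 3)*(u + 85) = -2*(3 + u)*(85 + u))
w(S) = 0 (w(S) = S - S = 0)
E = -19952 (E = ((-510 - 176*(-10) - 2*(-10)²) + 1) - 21003 = ((-510 + 1760 - 2*100) + 1) - 21003 = ((-510 + 1760 - 200) + 1) - 21003 = (1050 + 1) - 21003 = 1051 - 21003 = -19952)
w(28)/E = 0/(-19952) = 0*(-1/19952) = 0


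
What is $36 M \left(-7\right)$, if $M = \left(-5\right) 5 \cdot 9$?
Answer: $56700$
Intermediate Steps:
$M = -225$ ($M = \left(-25\right) 9 = -225$)
$36 M \left(-7\right) = 36 \left(-225\right) \left(-7\right) = \left(-8100\right) \left(-7\right) = 56700$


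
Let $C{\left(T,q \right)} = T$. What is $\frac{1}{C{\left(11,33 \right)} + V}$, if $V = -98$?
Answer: $- \frac{1}{87} \approx -0.011494$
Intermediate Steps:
$\frac{1}{C{\left(11,33 \right)} + V} = \frac{1}{11 - 98} = \frac{1}{-87} = - \frac{1}{87}$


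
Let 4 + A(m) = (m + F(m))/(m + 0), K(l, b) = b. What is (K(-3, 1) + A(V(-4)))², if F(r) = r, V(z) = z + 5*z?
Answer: 1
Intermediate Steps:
V(z) = 6*z
A(m) = -2 (A(m) = -4 + (m + m)/(m + 0) = -4 + (2*m)/m = -4 + 2 = -2)
(K(-3, 1) + A(V(-4)))² = (1 - 2)² = (-1)² = 1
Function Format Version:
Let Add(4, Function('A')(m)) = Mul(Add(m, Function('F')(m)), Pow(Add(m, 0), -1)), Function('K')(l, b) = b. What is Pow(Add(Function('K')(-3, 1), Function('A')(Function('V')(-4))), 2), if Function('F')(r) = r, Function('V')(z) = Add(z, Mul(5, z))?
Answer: 1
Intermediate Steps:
Function('V')(z) = Mul(6, z)
Function('A')(m) = -2 (Function('A')(m) = Add(-4, Mul(Add(m, m), Pow(Add(m, 0), -1))) = Add(-4, Mul(Mul(2, m), Pow(m, -1))) = Add(-4, 2) = -2)
Pow(Add(Function('K')(-3, 1), Function('A')(Function('V')(-4))), 2) = Pow(Add(1, -2), 2) = Pow(-1, 2) = 1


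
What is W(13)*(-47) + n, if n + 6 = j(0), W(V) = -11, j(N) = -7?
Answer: 504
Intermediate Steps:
n = -13 (n = -6 - 7 = -13)
W(13)*(-47) + n = -11*(-47) - 13 = 517 - 13 = 504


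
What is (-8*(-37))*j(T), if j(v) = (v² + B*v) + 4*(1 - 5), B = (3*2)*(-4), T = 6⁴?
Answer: 487954816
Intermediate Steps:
T = 1296
B = -24 (B = 6*(-4) = -24)
j(v) = -16 + v² - 24*v (j(v) = (v² - 24*v) + 4*(1 - 5) = (v² - 24*v) + 4*(-4) = (v² - 24*v) - 16 = -16 + v² - 24*v)
(-8*(-37))*j(T) = (-8*(-37))*(-16 + 1296² - 24*1296) = 296*(-16 + 1679616 - 31104) = 296*1648496 = 487954816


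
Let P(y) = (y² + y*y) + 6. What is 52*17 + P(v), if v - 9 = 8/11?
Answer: 130588/121 ≈ 1079.2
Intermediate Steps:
v = 107/11 (v = 9 + 8/11 = 107/11 ≈ 9.7273)
P(y) = 6 + 2*y² (P(y) = (y² + y²) + 6 = 2*y² + 6 = 6 + 2*y²)
52*17 + P(v) = 52*17 + (6 + 2*(107/11)²) = 884 + (6 + 2*(11449/121)) = 884 + (6 + 22898/121) = 884 + 23624/121 = 130588/121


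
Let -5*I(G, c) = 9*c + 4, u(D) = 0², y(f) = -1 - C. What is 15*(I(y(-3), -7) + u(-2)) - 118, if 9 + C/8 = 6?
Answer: 59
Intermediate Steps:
C = -24 (C = -72 + 8*6 = -72 + 48 = -24)
y(f) = 23 (y(f) = -1 - 1*(-24) = -1 + 24 = 23)
u(D) = 0
I(G, c) = -⅘ - 9*c/5 (I(G, c) = -(9*c + 4)/5 = -(4 + 9*c)/5 = -⅘ - 9*c/5)
15*(I(y(-3), -7) + u(-2)) - 118 = 15*((-⅘ - 9/5*(-7)) + 0) - 118 = 15*((-⅘ + 63/5) + 0) - 118 = 15*(59/5 + 0) - 118 = 15*(59/5) - 118 = 177 - 118 = 59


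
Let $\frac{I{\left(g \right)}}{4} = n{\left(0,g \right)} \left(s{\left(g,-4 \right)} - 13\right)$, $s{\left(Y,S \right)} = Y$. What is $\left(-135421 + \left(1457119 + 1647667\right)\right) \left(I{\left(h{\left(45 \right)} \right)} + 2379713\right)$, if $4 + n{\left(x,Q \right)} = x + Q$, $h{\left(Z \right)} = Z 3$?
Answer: $7256062057965$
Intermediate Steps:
$h{\left(Z \right)} = 3 Z$
$n{\left(x,Q \right)} = -4 + Q + x$ ($n{\left(x,Q \right)} = -4 + \left(x + Q\right) = -4 + \left(Q + x\right) = -4 + Q + x$)
$I{\left(g \right)} = 4 \left(-13 + g\right) \left(-4 + g\right)$ ($I{\left(g \right)} = 4 \left(-4 + g + 0\right) \left(g - 13\right) = 4 \left(-4 + g\right) \left(-13 + g\right) = 4 \left(-13 + g\right) \left(-4 + g\right)$)
$\left(-135421 + \left(1457119 + 1647667\right)\right) \left(I{\left(h{\left(45 \right)} \right)} + 2379713\right) = \left(-135421 + \left(1457119 + 1647667\right)\right) \left(4 \left(-13 + 3 \cdot 45\right) \left(-4 + 3 \cdot 45\right) + 2379713\right) = \left(-135421 + 3104786\right) \left(4 \left(-13 + 135\right) \left(-4 + 135\right) + 2379713\right) = 2969365 \left(4 \cdot 122 \cdot 131 + 2379713\right) = 2969365 \left(63928 + 2379713\right) = 2969365 \cdot 2443641 = 7256062057965$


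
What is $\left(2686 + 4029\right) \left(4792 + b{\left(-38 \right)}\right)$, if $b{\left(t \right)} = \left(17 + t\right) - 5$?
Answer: $32003690$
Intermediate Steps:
$b{\left(t \right)} = 12 + t$
$\left(2686 + 4029\right) \left(4792 + b{\left(-38 \right)}\right) = \left(2686 + 4029\right) \left(4792 + \left(12 - 38\right)\right) = 6715 \left(4792 - 26\right) = 6715 \cdot 4766 = 32003690$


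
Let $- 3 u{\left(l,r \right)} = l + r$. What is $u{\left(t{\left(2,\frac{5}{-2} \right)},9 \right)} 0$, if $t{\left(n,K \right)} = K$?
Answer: $0$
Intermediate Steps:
$u{\left(l,r \right)} = - \frac{l}{3} - \frac{r}{3}$ ($u{\left(l,r \right)} = - \frac{l + r}{3} = - \frac{l}{3} - \frac{r}{3}$)
$u{\left(t{\left(2,\frac{5}{-2} \right)},9 \right)} 0 = \left(- \frac{5 \frac{1}{-2}}{3} - 3\right) 0 = \left(- \frac{5 \left(- \frac{1}{2}\right)}{3} - 3\right) 0 = \left(\left(- \frac{1}{3}\right) \left(- \frac{5}{2}\right) - 3\right) 0 = \left(\frac{5}{6} - 3\right) 0 = \left(- \frac{13}{6}\right) 0 = 0$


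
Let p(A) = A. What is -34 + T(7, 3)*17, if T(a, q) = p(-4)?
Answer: -102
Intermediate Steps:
T(a, q) = -4
-34 + T(7, 3)*17 = -34 - 4*17 = -34 - 68 = -102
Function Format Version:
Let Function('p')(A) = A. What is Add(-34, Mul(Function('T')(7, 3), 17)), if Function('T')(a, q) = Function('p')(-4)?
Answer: -102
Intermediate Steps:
Function('T')(a, q) = -4
Add(-34, Mul(Function('T')(7, 3), 17)) = Add(-34, Mul(-4, 17)) = Add(-34, -68) = -102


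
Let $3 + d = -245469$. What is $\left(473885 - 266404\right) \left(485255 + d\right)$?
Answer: $49750416623$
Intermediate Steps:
$d = -245472$ ($d = -3 - 245469 = -245472$)
$\left(473885 - 266404\right) \left(485255 + d\right) = \left(473885 - 266404\right) \left(485255 - 245472\right) = 207481 \cdot 239783 = 49750416623$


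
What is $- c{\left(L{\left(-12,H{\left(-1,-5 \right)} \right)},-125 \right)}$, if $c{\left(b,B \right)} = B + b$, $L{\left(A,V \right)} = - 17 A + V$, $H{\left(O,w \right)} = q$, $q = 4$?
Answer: $-83$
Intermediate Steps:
$H{\left(O,w \right)} = 4$
$L{\left(A,V \right)} = V - 17 A$
$- c{\left(L{\left(-12,H{\left(-1,-5 \right)} \right)},-125 \right)} = - (-125 + \left(4 - -204\right)) = - (-125 + \left(4 + 204\right)) = - (-125 + 208) = \left(-1\right) 83 = -83$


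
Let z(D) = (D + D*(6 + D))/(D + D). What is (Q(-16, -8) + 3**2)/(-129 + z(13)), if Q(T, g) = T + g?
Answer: 15/119 ≈ 0.12605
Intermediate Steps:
z(D) = (D + D*(6 + D))/(2*D) (z(D) = (D + D*(6 + D))/((2*D)) = (D + D*(6 + D))*(1/(2*D)) = (D + D*(6 + D))/(2*D))
(Q(-16, -8) + 3**2)/(-129 + z(13)) = ((-16 - 8) + 3**2)/(-129 + (7/2 + (1/2)*13)) = (-24 + 9)/(-129 + (7/2 + 13/2)) = -15/(-129 + 10) = -15/(-119) = -15*(-1/119) = 15/119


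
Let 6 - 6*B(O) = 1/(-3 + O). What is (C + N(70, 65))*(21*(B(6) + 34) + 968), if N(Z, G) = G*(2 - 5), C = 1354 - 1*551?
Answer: 3104144/3 ≈ 1.0347e+6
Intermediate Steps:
C = 803 (C = 1354 - 551 = 803)
B(O) = 1 - 1/(6*(-3 + O))
N(Z, G) = -3*G (N(Z, G) = G*(-3) = -3*G)
(C + N(70, 65))*(21*(B(6) + 34) + 968) = (803 - 3*65)*(21*((-19/6 + 6)/(-3 + 6) + 34) + 968) = (803 - 195)*(21*((17/6)/3 + 34) + 968) = 608*(21*((1/3)*(17/6) + 34) + 968) = 608*(21*(17/18 + 34) + 968) = 608*(21*(629/18) + 968) = 608*(4403/6 + 968) = 608*(10211/6) = 3104144/3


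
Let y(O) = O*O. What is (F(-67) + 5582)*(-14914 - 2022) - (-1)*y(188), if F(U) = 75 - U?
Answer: -96906320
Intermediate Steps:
y(O) = O²
(F(-67) + 5582)*(-14914 - 2022) - (-1)*y(188) = ((75 - 1*(-67)) + 5582)*(-14914 - 2022) - (-1)*188² = ((75 + 67) + 5582)*(-16936) - (-1)*35344 = (142 + 5582)*(-16936) - 1*(-35344) = 5724*(-16936) + 35344 = -96941664 + 35344 = -96906320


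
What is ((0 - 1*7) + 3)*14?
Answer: -56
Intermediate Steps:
((0 - 1*7) + 3)*14 = ((0 - 7) + 3)*14 = (-7 + 3)*14 = -4*14 = -56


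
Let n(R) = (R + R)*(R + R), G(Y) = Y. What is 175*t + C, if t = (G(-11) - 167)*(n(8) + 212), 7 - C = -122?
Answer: -14578071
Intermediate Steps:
n(R) = 4*R**2 (n(R) = (2*R)*(2*R) = 4*R**2)
C = 129 (C = 7 - 1*(-122) = 7 + 122 = 129)
t = -83304 (t = (-11 - 167)*(4*8**2 + 212) = -178*(4*64 + 212) = -178*(256 + 212) = -178*468 = -83304)
175*t + C = 175*(-83304) + 129 = -14578200 + 129 = -14578071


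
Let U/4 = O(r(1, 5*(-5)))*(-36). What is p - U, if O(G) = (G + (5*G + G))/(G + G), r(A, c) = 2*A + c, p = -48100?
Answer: -47596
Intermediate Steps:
r(A, c) = c + 2*A
O(G) = 7/2 (O(G) = (G + 6*G)/((2*G)) = (7*G)*(1/(2*G)) = 7/2)
U = -504 (U = 4*((7/2)*(-36)) = 4*(-126) = -504)
p - U = -48100 - 1*(-504) = -48100 + 504 = -47596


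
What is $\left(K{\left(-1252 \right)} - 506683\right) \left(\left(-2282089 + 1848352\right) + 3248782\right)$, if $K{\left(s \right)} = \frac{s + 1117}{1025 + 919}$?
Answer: $- \frac{102696166168145}{72} \approx -1.4263 \cdot 10^{12}$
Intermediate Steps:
$K{\left(s \right)} = \frac{1117}{1944} + \frac{s}{1944}$ ($K{\left(s \right)} = \frac{1117 + s}{1944} = \left(1117 + s\right) \frac{1}{1944} = \frac{1117}{1944} + \frac{s}{1944}$)
$\left(K{\left(-1252 \right)} - 506683\right) \left(\left(-2282089 + 1848352\right) + 3248782\right) = \left(\left(\frac{1117}{1944} + \frac{1}{1944} \left(-1252\right)\right) - 506683\right) \left(\left(-2282089 + 1848352\right) + 3248782\right) = \left(\left(\frac{1117}{1944} - \frac{313}{486}\right) - 506683\right) \left(-433737 + 3248782\right) = \left(- \frac{5}{72} - 506683\right) 2815045 = \left(- \frac{36481181}{72}\right) 2815045 = - \frac{102696166168145}{72}$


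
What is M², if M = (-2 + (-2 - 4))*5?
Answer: 1600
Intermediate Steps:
M = -40 (M = (-2 - 6)*5 = -8*5 = -40)
M² = (-40)² = 1600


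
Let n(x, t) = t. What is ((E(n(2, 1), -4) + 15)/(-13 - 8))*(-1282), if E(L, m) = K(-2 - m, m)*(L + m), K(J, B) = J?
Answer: 3846/7 ≈ 549.43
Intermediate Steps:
E(L, m) = (-2 - m)*(L + m)
((E(n(2, 1), -4) + 15)/(-13 - 8))*(-1282) = ((-(2 - 4)*(1 - 4) + 15)/(-13 - 8))*(-1282) = ((-1*(-2)*(-3) + 15)/(-21))*(-1282) = ((-6 + 15)*(-1/21))*(-1282) = (9*(-1/21))*(-1282) = -3/7*(-1282) = 3846/7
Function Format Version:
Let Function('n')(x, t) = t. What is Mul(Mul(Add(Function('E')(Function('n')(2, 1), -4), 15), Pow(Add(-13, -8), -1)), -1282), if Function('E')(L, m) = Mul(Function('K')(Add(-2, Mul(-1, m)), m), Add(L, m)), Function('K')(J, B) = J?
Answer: Rational(3846, 7) ≈ 549.43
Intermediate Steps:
Function('E')(L, m) = Mul(Add(-2, Mul(-1, m)), Add(L, m))
Mul(Mul(Add(Function('E')(Function('n')(2, 1), -4), 15), Pow(Add(-13, -8), -1)), -1282) = Mul(Mul(Add(Mul(-1, Add(2, -4), Add(1, -4)), 15), Pow(Add(-13, -8), -1)), -1282) = Mul(Mul(Add(Mul(-1, -2, -3), 15), Pow(-21, -1)), -1282) = Mul(Mul(Add(-6, 15), Rational(-1, 21)), -1282) = Mul(Mul(9, Rational(-1, 21)), -1282) = Mul(Rational(-3, 7), -1282) = Rational(3846, 7)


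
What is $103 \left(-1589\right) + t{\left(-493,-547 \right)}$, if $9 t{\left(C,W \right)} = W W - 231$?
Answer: $- \frac{1174025}{9} \approx -1.3045 \cdot 10^{5}$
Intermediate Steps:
$t{\left(C,W \right)} = - \frac{77}{3} + \frac{W^{2}}{9}$ ($t{\left(C,W \right)} = \frac{W W - 231}{9} = \frac{W^{2} - 231}{9} = \frac{-231 + W^{2}}{9} = - \frac{77}{3} + \frac{W^{2}}{9}$)
$103 \left(-1589\right) + t{\left(-493,-547 \right)} = 103 \left(-1589\right) - \left(\frac{77}{3} - \frac{\left(-547\right)^{2}}{9}\right) = -163667 + \left(- \frac{77}{3} + \frac{1}{9} \cdot 299209\right) = -163667 + \left(- \frac{77}{3} + \frac{299209}{9}\right) = -163667 + \frac{298978}{9} = - \frac{1174025}{9}$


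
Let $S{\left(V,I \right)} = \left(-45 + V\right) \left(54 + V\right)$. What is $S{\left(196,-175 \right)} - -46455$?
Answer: $84205$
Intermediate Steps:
$S{\left(196,-175 \right)} - -46455 = \left(-2430 + 196^{2} + 9 \cdot 196\right) - -46455 = \left(-2430 + 38416 + 1764\right) + 46455 = 37750 + 46455 = 84205$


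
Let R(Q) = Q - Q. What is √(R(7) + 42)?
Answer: √42 ≈ 6.4807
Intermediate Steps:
R(Q) = 0
√(R(7) + 42) = √(0 + 42) = √42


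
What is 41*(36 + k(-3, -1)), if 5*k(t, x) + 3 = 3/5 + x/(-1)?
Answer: 36613/25 ≈ 1464.5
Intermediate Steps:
k(t, x) = -12/25 - x/5 (k(t, x) = -3/5 + (3/5 + x/(-1))/5 = -3/5 + (3*(1/5) + x*(-1))/5 = -3/5 + (3/5 - x)/5 = -3/5 + (3/25 - x/5) = -12/25 - x/5)
41*(36 + k(-3, -1)) = 41*(36 + (-12/25 - 1/5*(-1))) = 41*(36 + (-12/25 + 1/5)) = 41*(36 - 7/25) = 41*(893/25) = 36613/25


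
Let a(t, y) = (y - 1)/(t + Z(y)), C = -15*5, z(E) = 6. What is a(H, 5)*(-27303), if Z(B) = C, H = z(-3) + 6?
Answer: 36404/21 ≈ 1733.5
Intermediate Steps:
H = 12 (H = 6 + 6 = 12)
C = -75 (C = -5*15 = -75)
Z(B) = -75
a(t, y) = (-1 + y)/(-75 + t) (a(t, y) = (y - 1)/(t - 75) = (-1 + y)/(-75 + t))
a(H, 5)*(-27303) = ((-1 + 5)/(-75 + 12))*(-27303) = (4/(-63))*(-27303) = -1/63*4*(-27303) = -4/63*(-27303) = 36404/21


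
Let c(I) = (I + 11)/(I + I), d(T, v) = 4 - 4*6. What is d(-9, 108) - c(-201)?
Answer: -4115/201 ≈ -20.473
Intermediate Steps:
d(T, v) = -20 (d(T, v) = 4 - 24 = -20)
c(I) = (11 + I)/(2*I) (c(I) = (11 + I)/((2*I)) = (11 + I)*(1/(2*I)) = (11 + I)/(2*I))
d(-9, 108) - c(-201) = -20 - (11 - 201)/(2*(-201)) = -20 - (-1)*(-190)/(2*201) = -20 - 1*95/201 = -20 - 95/201 = -4115/201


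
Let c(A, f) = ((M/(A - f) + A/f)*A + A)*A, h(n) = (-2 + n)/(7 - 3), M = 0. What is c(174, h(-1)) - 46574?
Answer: -7040330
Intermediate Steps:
h(n) = -½ + n/4 (h(n) = (-2 + n)/4 = (-2 + n)*(¼) = -½ + n/4)
c(A, f) = A*(A + A²/f) (c(A, f) = ((0/(A - f) + A/f)*A + A)*A = ((0 + A/f)*A + A)*A = ((A/f)*A + A)*A = (A²/f + A)*A = (A + A²/f)*A = A*(A + A²/f))
c(174, h(-1)) - 46574 = 174²*(174 + (-½ + (¼)*(-1)))/(-½ + (¼)*(-1)) - 46574 = 30276*(174 + (-½ - ¼))/(-½ - ¼) - 46574 = 30276*(174 - ¾)/(-¾) - 46574 = 30276*(-4/3)*(693/4) - 46574 = -6993756 - 46574 = -7040330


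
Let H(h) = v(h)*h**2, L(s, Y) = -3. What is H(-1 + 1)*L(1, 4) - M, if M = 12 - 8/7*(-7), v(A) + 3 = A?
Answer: -20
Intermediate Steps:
v(A) = -3 + A
H(h) = h**2*(-3 + h) (H(h) = (-3 + h)*h**2 = h**2*(-3 + h))
M = 20 (M = 12 - 8*1/7*(-7) = 12 - 8/7*(-7) = 12 + 8 = 20)
H(-1 + 1)*L(1, 4) - M = ((-1 + 1)**2*(-3 + (-1 + 1)))*(-3) - 1*20 = (0**2*(-3 + 0))*(-3) - 20 = (0*(-3))*(-3) - 20 = 0*(-3) - 20 = 0 - 20 = -20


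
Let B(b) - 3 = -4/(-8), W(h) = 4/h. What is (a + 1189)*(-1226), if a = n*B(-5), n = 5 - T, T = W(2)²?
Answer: -1462005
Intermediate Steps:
B(b) = 7/2 (B(b) = 3 - 4/(-8) = 3 - 4*(-⅛) = 3 + ½ = 7/2)
T = 4 (T = (4/2)² = (4*(½))² = 2² = 4)
n = 1 (n = 5 - 1*4 = 5 - 4 = 1)
a = 7/2 (a = 1*(7/2) = 7/2 ≈ 3.5000)
(a + 1189)*(-1226) = (7/2 + 1189)*(-1226) = (2385/2)*(-1226) = -1462005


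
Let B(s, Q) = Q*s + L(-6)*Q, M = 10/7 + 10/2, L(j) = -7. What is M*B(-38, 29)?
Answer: -58725/7 ≈ -8389.3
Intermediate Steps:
M = 45/7 (M = 10*(1/7) + 10*(1/2) = 10/7 + 5 = 45/7 ≈ 6.4286)
B(s, Q) = -7*Q + Q*s (B(s, Q) = Q*s - 7*Q = -7*Q + Q*s)
M*B(-38, 29) = 45*(29*(-7 - 38))/7 = 45*(29*(-45))/7 = (45/7)*(-1305) = -58725/7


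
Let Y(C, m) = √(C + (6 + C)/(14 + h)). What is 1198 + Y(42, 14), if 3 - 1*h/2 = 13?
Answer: 1198 + √34 ≈ 1203.8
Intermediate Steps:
h = -20 (h = 6 - 2*13 = 6 - 26 = -20)
Y(C, m) = √(-1 + 5*C/6) (Y(C, m) = √(C + (6 + C)/(14 - 20)) = √(C + (6 + C)/(-6)) = √(C + (6 + C)*(-⅙)) = √(C + (-1 - C/6)) = √(-1 + 5*C/6))
1198 + Y(42, 14) = 1198 + √(-36 + 30*42)/6 = 1198 + √(-36 + 1260)/6 = 1198 + √1224/6 = 1198 + (6*√34)/6 = 1198 + √34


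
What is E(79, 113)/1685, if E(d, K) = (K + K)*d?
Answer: 17854/1685 ≈ 10.596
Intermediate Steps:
E(d, K) = 2*K*d (E(d, K) = (2*K)*d = 2*K*d)
E(79, 113)/1685 = (2*113*79)/1685 = 17854*(1/1685) = 17854/1685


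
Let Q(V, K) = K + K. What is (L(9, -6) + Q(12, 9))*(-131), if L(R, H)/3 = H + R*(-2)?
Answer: 7074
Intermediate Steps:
Q(V, K) = 2*K
L(R, H) = -6*R + 3*H (L(R, H) = 3*(H + R*(-2)) = 3*(H - 2*R) = -6*R + 3*H)
(L(9, -6) + Q(12, 9))*(-131) = ((-6*9 + 3*(-6)) + 2*9)*(-131) = ((-54 - 18) + 18)*(-131) = (-72 + 18)*(-131) = -54*(-131) = 7074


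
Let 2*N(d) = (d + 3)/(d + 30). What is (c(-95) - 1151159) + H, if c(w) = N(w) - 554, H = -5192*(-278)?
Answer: 18958141/65 ≈ 2.9166e+5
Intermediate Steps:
N(d) = (3 + d)/(2*(30 + d)) (N(d) = ((d + 3)/(d + 30))/2 = ((3 + d)/(30 + d))/2 = (3 + d)/(2*(30 + d)))
H = 1443376
c(w) = -554 + (3 + w)/(2*(30 + w)) (c(w) = (3 + w)/(2*(30 + w)) - 554 = -554 + (3 + w)/(2*(30 + w)))
(c(-95) - 1151159) + H = (27*(-1231 - 41*(-95))/(2*(30 - 95)) - 1151159) + 1443376 = ((27/2)*(-1231 + 3895)/(-65) - 1151159) + 1443376 = ((27/2)*(-1/65)*2664 - 1151159) + 1443376 = (-35964/65 - 1151159) + 1443376 = -74861299/65 + 1443376 = 18958141/65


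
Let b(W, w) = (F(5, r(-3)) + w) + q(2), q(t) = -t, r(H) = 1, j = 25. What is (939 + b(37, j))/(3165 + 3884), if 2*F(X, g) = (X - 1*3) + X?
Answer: 1931/14098 ≈ 0.13697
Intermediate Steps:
F(X, g) = -3/2 + X (F(X, g) = ((X - 1*3) + X)/2 = ((X - 3) + X)/2 = ((-3 + X) + X)/2 = (-3 + 2*X)/2 = -3/2 + X)
b(W, w) = 3/2 + w (b(W, w) = ((-3/2 + 5) + w) - 1*2 = (7/2 + w) - 2 = 3/2 + w)
(939 + b(37, j))/(3165 + 3884) = (939 + (3/2 + 25))/(3165 + 3884) = (939 + 53/2)/7049 = (1931/2)*(1/7049) = 1931/14098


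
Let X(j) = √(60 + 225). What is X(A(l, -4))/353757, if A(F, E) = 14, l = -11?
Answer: √285/353757 ≈ 4.7722e-5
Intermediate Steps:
X(j) = √285
X(A(l, -4))/353757 = √285/353757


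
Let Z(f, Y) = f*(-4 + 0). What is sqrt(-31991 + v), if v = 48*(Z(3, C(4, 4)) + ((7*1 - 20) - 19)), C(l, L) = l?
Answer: I*sqrt(34103) ≈ 184.67*I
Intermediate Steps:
Z(f, Y) = -4*f (Z(f, Y) = f*(-4) = -4*f)
v = -2112 (v = 48*(-4*3 + ((7*1 - 20) - 19)) = 48*(-12 + ((7 - 20) - 19)) = 48*(-12 + (-13 - 19)) = 48*(-12 - 32) = 48*(-44) = -2112)
sqrt(-31991 + v) = sqrt(-31991 - 2112) = sqrt(-34103) = I*sqrt(34103)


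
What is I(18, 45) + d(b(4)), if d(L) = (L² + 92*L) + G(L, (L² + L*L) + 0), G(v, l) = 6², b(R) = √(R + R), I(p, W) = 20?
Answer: 64 + 184*√2 ≈ 324.22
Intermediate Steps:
b(R) = √2*√R (b(R) = √(2*R) = √2*√R)
G(v, l) = 36
d(L) = 36 + L² + 92*L (d(L) = (L² + 92*L) + 36 = 36 + L² + 92*L)
I(18, 45) + d(b(4)) = 20 + (36 + (√2*√4)² + 92*(√2*√4)) = 20 + (36 + (√2*2)² + 92*(√2*2)) = 20 + (36 + (2*√2)² + 92*(2*√2)) = 20 + (36 + 8 + 184*√2) = 20 + (44 + 184*√2) = 64 + 184*√2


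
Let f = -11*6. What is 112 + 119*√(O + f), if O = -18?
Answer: 112 + 238*I*√21 ≈ 112.0 + 1090.7*I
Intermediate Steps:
f = -66
112 + 119*√(O + f) = 112 + 119*√(-18 - 66) = 112 + 119*√(-84) = 112 + 119*(2*I*√21) = 112 + 238*I*√21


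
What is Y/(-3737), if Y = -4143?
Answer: 4143/3737 ≈ 1.1086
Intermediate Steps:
Y/(-3737) = -4143/(-3737) = -4143*(-1/3737) = 4143/3737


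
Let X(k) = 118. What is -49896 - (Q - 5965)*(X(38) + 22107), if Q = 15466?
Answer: -211209621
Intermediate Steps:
-49896 - (Q - 5965)*(X(38) + 22107) = -49896 - (15466 - 5965)*(118 + 22107) = -49896 - 9501*22225 = -49896 - 1*211159725 = -49896 - 211159725 = -211209621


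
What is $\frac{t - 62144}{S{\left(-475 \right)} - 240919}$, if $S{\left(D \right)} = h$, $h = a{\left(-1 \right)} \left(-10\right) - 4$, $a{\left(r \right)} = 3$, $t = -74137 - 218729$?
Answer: $\frac{355010}{240953} \approx 1.4734$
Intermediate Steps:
$t = -292866$ ($t = -74137 - 218729 = -292866$)
$h = -34$ ($h = 3 \left(-10\right) - 4 = -30 - 4 = -34$)
$S{\left(D \right)} = -34$
$\frac{t - 62144}{S{\left(-475 \right)} - 240919} = \frac{-292866 - 62144}{-34 - 240919} = - \frac{355010}{-240953} = \left(-355010\right) \left(- \frac{1}{240953}\right) = \frac{355010}{240953}$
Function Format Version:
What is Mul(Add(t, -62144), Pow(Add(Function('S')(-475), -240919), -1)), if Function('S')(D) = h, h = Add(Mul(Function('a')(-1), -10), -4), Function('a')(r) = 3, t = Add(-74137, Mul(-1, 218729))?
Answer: Rational(355010, 240953) ≈ 1.4734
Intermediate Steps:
t = -292866 (t = Add(-74137, -218729) = -292866)
h = -34 (h = Add(Mul(3, -10), -4) = Add(-30, -4) = -34)
Function('S')(D) = -34
Mul(Add(t, -62144), Pow(Add(Function('S')(-475), -240919), -1)) = Mul(Add(-292866, -62144), Pow(Add(-34, -240919), -1)) = Mul(-355010, Pow(-240953, -1)) = Mul(-355010, Rational(-1, 240953)) = Rational(355010, 240953)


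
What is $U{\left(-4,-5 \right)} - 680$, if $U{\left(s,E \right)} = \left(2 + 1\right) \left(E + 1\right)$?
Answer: $-692$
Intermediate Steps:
$U{\left(s,E \right)} = 3 + 3 E$ ($U{\left(s,E \right)} = 3 \left(1 + E\right) = 3 + 3 E$)
$U{\left(-4,-5 \right)} - 680 = \left(3 + 3 \left(-5\right)\right) - 680 = \left(3 - 15\right) - 680 = -12 - 680 = -692$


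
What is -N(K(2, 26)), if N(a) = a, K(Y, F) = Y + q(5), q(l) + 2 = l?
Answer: -5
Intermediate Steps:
q(l) = -2 + l
K(Y, F) = 3 + Y (K(Y, F) = Y + (-2 + 5) = Y + 3 = 3 + Y)
-N(K(2, 26)) = -(3 + 2) = -1*5 = -5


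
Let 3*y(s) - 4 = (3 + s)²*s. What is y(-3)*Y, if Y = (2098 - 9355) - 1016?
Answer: -33092/3 ≈ -11031.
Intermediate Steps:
y(s) = 4/3 + s*(3 + s)²/3 (y(s) = 4/3 + ((3 + s)²*s)/3 = 4/3 + (s*(3 + s)²)/3 = 4/3 + s*(3 + s)²/3)
Y = -8273 (Y = -7257 - 1016 = -8273)
y(-3)*Y = (4/3 + (⅓)*(-3)*(3 - 3)²)*(-8273) = (4/3 + (⅓)*(-3)*0²)*(-8273) = (4/3 + (⅓)*(-3)*0)*(-8273) = (4/3 + 0)*(-8273) = (4/3)*(-8273) = -33092/3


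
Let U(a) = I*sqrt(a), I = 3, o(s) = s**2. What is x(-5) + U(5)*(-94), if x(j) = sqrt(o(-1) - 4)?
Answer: -282*sqrt(5) + I*sqrt(3) ≈ -630.57 + 1.732*I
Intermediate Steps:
x(j) = I*sqrt(3) (x(j) = sqrt((-1)**2 - 4) = sqrt(1 - 4) = sqrt(-3) = I*sqrt(3))
U(a) = 3*sqrt(a)
x(-5) + U(5)*(-94) = I*sqrt(3) + (3*sqrt(5))*(-94) = I*sqrt(3) - 282*sqrt(5) = -282*sqrt(5) + I*sqrt(3)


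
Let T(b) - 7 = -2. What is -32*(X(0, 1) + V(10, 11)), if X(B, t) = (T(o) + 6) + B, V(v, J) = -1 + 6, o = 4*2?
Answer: -512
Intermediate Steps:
o = 8
V(v, J) = 5
T(b) = 5 (T(b) = 7 - 2 = 5)
X(B, t) = 11 + B (X(B, t) = (5 + 6) + B = 11 + B)
-32*(X(0, 1) + V(10, 11)) = -32*((11 + 0) + 5) = -32*(11 + 5) = -32*16 = -512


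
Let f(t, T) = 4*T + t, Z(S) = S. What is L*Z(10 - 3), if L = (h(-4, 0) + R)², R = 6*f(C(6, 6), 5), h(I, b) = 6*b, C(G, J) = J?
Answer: 170352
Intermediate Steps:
f(t, T) = t + 4*T
R = 156 (R = 6*(6 + 4*5) = 6*(6 + 20) = 6*26 = 156)
L = 24336 (L = (6*0 + 156)² = (0 + 156)² = 156² = 24336)
L*Z(10 - 3) = 24336*(10 - 3) = 24336*7 = 170352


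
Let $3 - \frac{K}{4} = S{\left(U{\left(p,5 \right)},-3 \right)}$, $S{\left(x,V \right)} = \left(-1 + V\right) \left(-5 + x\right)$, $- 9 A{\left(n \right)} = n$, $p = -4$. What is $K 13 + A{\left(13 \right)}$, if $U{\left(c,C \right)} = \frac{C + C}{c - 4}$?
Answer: $- \frac{10309}{9} \approx -1145.4$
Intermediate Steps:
$U{\left(c,C \right)} = \frac{2 C}{-4 + c}$
$A{\left(n \right)} = - \frac{n}{9}$
$K = -88$ ($K = 12 - 4 \left(5 - 2 \cdot 5 \frac{1}{-4 - 4} - -15 - 3 \cdot 2 \cdot 5 \frac{1}{-4 - 4}\right) = 12 - 4 \left(5 - 2 \cdot 5 \frac{1}{-8} + 15 - 3 \cdot 2 \cdot 5 \frac{1}{-8}\right) = 12 - 4 \left(5 - 2 \cdot 5 \left(- \frac{1}{8}\right) + 15 - 3 \cdot 2 \cdot 5 \left(- \frac{1}{8}\right)\right) = 12 - 4 \left(5 - - \frac{5}{4} + 15 - - \frac{15}{4}\right) = 12 - 4 \left(5 + \frac{5}{4} + 15 + \frac{15}{4}\right) = 12 - 100 = -88$)
$K 13 + A{\left(13 \right)} = \left(-88\right) 13 - \frac{13}{9} = -1144 - \frac{13}{9} = - \frac{10309}{9}$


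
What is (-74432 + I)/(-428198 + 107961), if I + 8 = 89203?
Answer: -14763/320237 ≈ -0.046100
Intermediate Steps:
I = 89195 (I = -8 + 89203 = 89195)
(-74432 + I)/(-428198 + 107961) = (-74432 + 89195)/(-428198 + 107961) = 14763/(-320237) = 14763*(-1/320237) = -14763/320237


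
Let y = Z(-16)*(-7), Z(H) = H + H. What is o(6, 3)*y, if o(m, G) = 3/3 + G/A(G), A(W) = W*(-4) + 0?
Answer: 168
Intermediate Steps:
Z(H) = 2*H
A(W) = -4*W (A(W) = -4*W + 0 = -4*W)
o(m, G) = ¾ (o(m, G) = 3/3 + G/((-4*G)) = 3*(⅓) + G*(-1/(4*G)) = 1 - ¼ = ¾)
y = 224 (y = (2*(-16))*(-7) = -32*(-7) = 224)
o(6, 3)*y = (¾)*224 = 168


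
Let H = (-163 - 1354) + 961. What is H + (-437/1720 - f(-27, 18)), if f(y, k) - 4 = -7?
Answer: -951597/1720 ≈ -553.25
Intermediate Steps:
f(y, k) = -3 (f(y, k) = 4 - 7 = -3)
H = -556 (H = -1517 + 961 = -556)
H + (-437/1720 - f(-27, 18)) = -556 + (-437/1720 - 1*(-3)) = -556 + (-437*1/1720 + 3) = -556 + (-437/1720 + 3) = -556 + 4723/1720 = -951597/1720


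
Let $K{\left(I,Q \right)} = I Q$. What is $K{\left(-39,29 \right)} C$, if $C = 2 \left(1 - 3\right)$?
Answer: $4524$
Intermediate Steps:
$C = -4$ ($C = 2 \left(-2\right) = -4$)
$K{\left(-39,29 \right)} C = \left(-39\right) 29 \left(-4\right) = \left(-1131\right) \left(-4\right) = 4524$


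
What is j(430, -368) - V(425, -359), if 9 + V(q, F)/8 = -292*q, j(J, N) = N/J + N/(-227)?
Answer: 48457155312/48805 ≈ 9.9287e+5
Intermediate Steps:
j(J, N) = -N/227 + N/J (j(J, N) = N/J + N*(-1/227) = N/J - N/227 = -N/227 + N/J)
V(q, F) = -72 - 2336*q (V(q, F) = -72 + 8*(-292*q) = -72 - 2336*q)
j(430, -368) - V(425, -359) = (-1/227*(-368) - 368/430) - (-72 - 2336*425) = (368/227 - 368*1/430) - (-72 - 992800) = (368/227 - 184/215) - 1*(-992872) = 37352/48805 + 992872 = 48457155312/48805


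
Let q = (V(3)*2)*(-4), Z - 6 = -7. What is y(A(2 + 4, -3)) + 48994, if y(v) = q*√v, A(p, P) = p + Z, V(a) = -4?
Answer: 48994 + 32*√5 ≈ 49066.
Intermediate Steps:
Z = -1 (Z = 6 - 7 = -1)
A(p, P) = -1 + p (A(p, P) = p - 1 = -1 + p)
q = 32 (q = -4*2*(-4) = -8*(-4) = 32)
y(v) = 32*√v
y(A(2 + 4, -3)) + 48994 = 32*√(-1 + (2 + 4)) + 48994 = 32*√(-1 + 6) + 48994 = 32*√5 + 48994 = 48994 + 32*√5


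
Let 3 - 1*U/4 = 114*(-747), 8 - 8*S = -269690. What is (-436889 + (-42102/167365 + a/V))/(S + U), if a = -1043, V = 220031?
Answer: -540795300933072/463389973446125 ≈ -1.1670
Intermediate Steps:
S = 134849/4 (S = 1 - ⅛*(-269690) = 1 + 134845/4 = 134849/4 ≈ 33712.)
U = 340644 (U = 12 - 456*(-747) = 12 - 4*(-85158) = 12 + 340632 = 340644)
(-436889 + (-42102/167365 + a/V))/(S + U) = (-436889 + (-42102/167365 - 1043/220031))/(134849/4 + 340644) = (-436889 + (-42102*1/167365 - 1043*1/220031))/(1497425/4) = (-436889 + (-42102/167365 - 149/31433))*(4/1497425) = (-436889 - 79313503/309457885)*(4/1497425) = -135198825233268/309457885*4/1497425 = -540795300933072/463389973446125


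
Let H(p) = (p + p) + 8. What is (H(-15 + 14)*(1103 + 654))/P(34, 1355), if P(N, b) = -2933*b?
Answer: -1506/567745 ≈ -0.0026526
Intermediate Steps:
H(p) = 8 + 2*p (H(p) = 2*p + 8 = 8 + 2*p)
(H(-15 + 14)*(1103 + 654))/P(34, 1355) = ((8 + 2*(-15 + 14))*(1103 + 654))/((-2933*1355)) = ((8 + 2*(-1))*1757)/(-3974215) = ((8 - 2)*1757)*(-1/3974215) = (6*1757)*(-1/3974215) = 10542*(-1/3974215) = -1506/567745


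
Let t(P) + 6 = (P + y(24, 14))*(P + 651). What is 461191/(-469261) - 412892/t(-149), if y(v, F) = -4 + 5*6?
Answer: 41318661545/7244451318 ≈ 5.7035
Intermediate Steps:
y(v, F) = 26 (y(v, F) = -4 + 30 = 26)
t(P) = -6 + (26 + P)*(651 + P) (t(P) = -6 + (P + 26)*(P + 651) = -6 + (26 + P)*(651 + P))
461191/(-469261) - 412892/t(-149) = 461191/(-469261) - 412892/(16920 + (-149)² + 677*(-149)) = 461191*(-1/469261) - 412892/(16920 + 22201 - 100873) = -461191/469261 - 412892/(-61752) = -461191/469261 - 412892*(-1/61752) = -461191/469261 + 103223/15438 = 41318661545/7244451318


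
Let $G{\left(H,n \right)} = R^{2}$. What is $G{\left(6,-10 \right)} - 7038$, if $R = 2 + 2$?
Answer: $-7022$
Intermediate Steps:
$R = 4$
$G{\left(H,n \right)} = 16$ ($G{\left(H,n \right)} = 4^{2} = 16$)
$G{\left(6,-10 \right)} - 7038 = 16 - 7038 = -7022$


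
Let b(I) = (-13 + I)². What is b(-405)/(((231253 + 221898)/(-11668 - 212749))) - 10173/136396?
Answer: -5348233063612691/61807983796 ≈ -86530.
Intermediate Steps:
b(-405)/(((231253 + 221898)/(-11668 - 212749))) - 10173/136396 = (-13 - 405)²/(((231253 + 221898)/(-11668 - 212749))) - 10173/136396 = (-418)²/((453151/(-224417))) - 10173*1/136396 = 174724/((453151*(-1/224417))) - 10173/136396 = 174724/(-453151/224417) - 10173/136396 = 174724*(-224417/453151) - 10173/136396 = -39211035908/453151 - 10173/136396 = -5348233063612691/61807983796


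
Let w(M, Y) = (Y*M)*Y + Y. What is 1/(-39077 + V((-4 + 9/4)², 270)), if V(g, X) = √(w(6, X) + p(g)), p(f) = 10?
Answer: -39077/1526574249 - 4*√27355/1526574249 ≈ -2.6031e-5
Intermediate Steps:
w(M, Y) = Y + M*Y² (w(M, Y) = (M*Y)*Y + Y = M*Y² + Y = Y + M*Y²)
V(g, X) = √(10 + X*(1 + 6*X)) (V(g, X) = √(X*(1 + 6*X) + 10) = √(10 + X*(1 + 6*X)))
1/(-39077 + V((-4 + 9/4)², 270)) = 1/(-39077 + √(10 + 270*(1 + 6*270))) = 1/(-39077 + √(10 + 270*(1 + 1620))) = 1/(-39077 + √(10 + 270*1621)) = 1/(-39077 + √(10 + 437670)) = 1/(-39077 + √437680) = 1/(-39077 + 4*√27355)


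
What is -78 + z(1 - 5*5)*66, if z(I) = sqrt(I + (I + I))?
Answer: -78 + 396*I*sqrt(2) ≈ -78.0 + 560.03*I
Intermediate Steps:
z(I) = sqrt(3)*sqrt(I) (z(I) = sqrt(I + 2*I) = sqrt(3*I) = sqrt(3)*sqrt(I))
-78 + z(1 - 5*5)*66 = -78 + (sqrt(3)*sqrt(1 - 5*5))*66 = -78 + (sqrt(3)*sqrt(1 - 25))*66 = -78 + (sqrt(3)*sqrt(-24))*66 = -78 + (sqrt(3)*(2*I*sqrt(6)))*66 = -78 + (6*I*sqrt(2))*66 = -78 + 396*I*sqrt(2)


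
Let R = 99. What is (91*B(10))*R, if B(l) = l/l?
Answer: 9009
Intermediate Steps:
B(l) = 1
(91*B(10))*R = (91*1)*99 = 91*99 = 9009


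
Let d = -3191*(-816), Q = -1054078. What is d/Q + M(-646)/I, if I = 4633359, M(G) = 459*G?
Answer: -108571478214/42841419193 ≈ -2.5343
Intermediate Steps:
d = 2603856
d/Q + M(-646)/I = 2603856/(-1054078) + (459*(-646))/4633359 = 2603856*(-1/1054078) - 296514*1/4633359 = -1301928/527039 - 5202/81287 = -108571478214/42841419193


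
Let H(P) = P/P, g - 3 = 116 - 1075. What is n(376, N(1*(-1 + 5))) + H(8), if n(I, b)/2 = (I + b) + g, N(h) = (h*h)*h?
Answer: -1031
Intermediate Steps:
g = -956 (g = 3 + (116 - 1075) = 3 - 959 = -956)
N(h) = h³ (N(h) = h²*h = h³)
H(P) = 1
n(I, b) = -1912 + 2*I + 2*b (n(I, b) = 2*((I + b) - 956) = 2*(-956 + I + b) = -1912 + 2*I + 2*b)
n(376, N(1*(-1 + 5))) + H(8) = (-1912 + 2*376 + 2*(1*(-1 + 5))³) + 1 = (-1912 + 752 + 2*(1*4)³) + 1 = (-1912 + 752 + 2*4³) + 1 = (-1912 + 752 + 2*64) + 1 = (-1912 + 752 + 128) + 1 = -1032 + 1 = -1031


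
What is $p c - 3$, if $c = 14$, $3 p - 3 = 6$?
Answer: $39$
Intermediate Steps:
$p = 3$ ($p = 1 + \frac{1}{3} \cdot 6 = 1 + 2 = 3$)
$p c - 3 = 3 \cdot 14 - 3 = 42 - 3 = 39$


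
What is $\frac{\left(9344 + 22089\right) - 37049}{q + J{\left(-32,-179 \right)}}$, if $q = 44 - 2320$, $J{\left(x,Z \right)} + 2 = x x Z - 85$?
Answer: $\frac{5616}{185659} \approx 0.030249$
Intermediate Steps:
$J{\left(x,Z \right)} = -87 + Z x^{2}$ ($J{\left(x,Z \right)} = -2 + \left(x x Z - 85\right) = -2 + \left(x^{2} Z - 85\right) = -2 + \left(Z x^{2} - 85\right) = -2 + \left(-85 + Z x^{2}\right) = -87 + Z x^{2}$)
$q = -2276$ ($q = 44 - 2320 = -2276$)
$\frac{\left(9344 + 22089\right) - 37049}{q + J{\left(-32,-179 \right)}} = \frac{\left(9344 + 22089\right) - 37049}{-2276 - \left(87 + 179 \left(-32\right)^{2}\right)} = \frac{31433 - 37049}{-2276 - 183383} = - \frac{5616}{-2276 - 183383} = - \frac{5616}{-185659} = \left(-5616\right) \left(- \frac{1}{185659}\right) = \frac{5616}{185659}$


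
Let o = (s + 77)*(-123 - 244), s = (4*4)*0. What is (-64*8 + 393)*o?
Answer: 3362821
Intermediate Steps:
s = 0 (s = 16*0 = 0)
o = -28259 (o = (0 + 77)*(-123 - 244) = 77*(-367) = -28259)
(-64*8 + 393)*o = (-64*8 + 393)*(-28259) = (-512 + 393)*(-28259) = -119*(-28259) = 3362821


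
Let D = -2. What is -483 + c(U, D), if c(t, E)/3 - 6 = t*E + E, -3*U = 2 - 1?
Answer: -469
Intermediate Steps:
U = -⅓ (U = -(2 - 1)/3 = -⅓*1 = -⅓ ≈ -0.33333)
c(t, E) = 18 + 3*E + 3*E*t (c(t, E) = 18 + 3*(t*E + E) = 18 + 3*(E*t + E) = 18 + 3*(E + E*t) = 18 + (3*E + 3*E*t) = 18 + 3*E + 3*E*t)
-483 + c(U, D) = -483 + (18 + 3*(-2) + 3*(-2)*(-⅓)) = -483 + (18 - 6 + 2) = -483 + 14 = -469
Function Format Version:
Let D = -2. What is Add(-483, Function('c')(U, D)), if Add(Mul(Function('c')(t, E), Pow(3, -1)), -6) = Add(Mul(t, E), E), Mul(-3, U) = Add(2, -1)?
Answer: -469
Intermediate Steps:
U = Rational(-1, 3) (U = Mul(Rational(-1, 3), Add(2, -1)) = Mul(Rational(-1, 3), 1) = Rational(-1, 3) ≈ -0.33333)
Function('c')(t, E) = Add(18, Mul(3, E), Mul(3, E, t)) (Function('c')(t, E) = Add(18, Mul(3, Add(Mul(t, E), E))) = Add(18, Mul(3, Add(Mul(E, t), E))) = Add(18, Mul(3, Add(E, Mul(E, t)))) = Add(18, Add(Mul(3, E), Mul(3, E, t))) = Add(18, Mul(3, E), Mul(3, E, t)))
Add(-483, Function('c')(U, D)) = Add(-483, Add(18, Mul(3, -2), Mul(3, -2, Rational(-1, 3)))) = Add(-483, Add(18, -6, 2)) = Add(-483, 14) = -469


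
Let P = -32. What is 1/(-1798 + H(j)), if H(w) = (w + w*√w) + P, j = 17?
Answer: -1813/3282056 - 17*√17/3282056 ≈ -0.00057375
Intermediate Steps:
H(w) = -32 + w + w^(3/2) (H(w) = (w + w*√w) - 32 = (w + w^(3/2)) - 32 = -32 + w + w^(3/2))
1/(-1798 + H(j)) = 1/(-1798 + (-32 + 17 + 17^(3/2))) = 1/(-1798 + (-32 + 17 + 17*√17)) = 1/(-1798 + (-15 + 17*√17)) = 1/(-1813 + 17*√17)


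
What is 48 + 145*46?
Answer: 6718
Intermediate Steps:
48 + 145*46 = 48 + 6670 = 6718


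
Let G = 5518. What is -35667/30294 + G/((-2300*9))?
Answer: -1397329/967725 ≈ -1.4439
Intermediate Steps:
-35667/30294 + G/((-2300*9)) = -35667/30294 + 5518/((-2300*9)) = -35667*1/30294 + 5518/(-20700) = -1321/1122 + 5518*(-1/20700) = -1321/1122 - 2759/10350 = -1397329/967725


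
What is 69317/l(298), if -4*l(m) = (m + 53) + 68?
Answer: -277268/419 ≈ -661.74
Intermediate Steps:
l(m) = -121/4 - m/4 (l(m) = -((m + 53) + 68)/4 = -((53 + m) + 68)/4 = -(121 + m)/4 = -121/4 - m/4)
69317/l(298) = 69317/(-121/4 - 1/4*298) = 69317/(-121/4 - 149/2) = 69317/(-419/4) = 69317*(-4/419) = -277268/419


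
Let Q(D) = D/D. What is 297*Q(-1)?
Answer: 297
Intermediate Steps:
Q(D) = 1
297*Q(-1) = 297*1 = 297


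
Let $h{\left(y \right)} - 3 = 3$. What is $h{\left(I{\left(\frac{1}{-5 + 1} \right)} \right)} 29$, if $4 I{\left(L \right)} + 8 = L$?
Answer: $174$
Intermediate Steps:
$I{\left(L \right)} = -2 + \frac{L}{4}$
$h{\left(y \right)} = 6$ ($h{\left(y \right)} = 3 + 3 = 6$)
$h{\left(I{\left(\frac{1}{-5 + 1} \right)} \right)} 29 = 6 \cdot 29 = 174$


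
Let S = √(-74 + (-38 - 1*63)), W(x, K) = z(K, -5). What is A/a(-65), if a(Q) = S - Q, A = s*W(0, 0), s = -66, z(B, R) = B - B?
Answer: 0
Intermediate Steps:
z(B, R) = 0
W(x, K) = 0
A = 0 (A = -66*0 = 0)
S = 5*I*√7 (S = √(-74 + (-38 - 63)) = √(-74 - 101) = √(-175) = 5*I*√7 ≈ 13.229*I)
a(Q) = -Q + 5*I*√7 (a(Q) = 5*I*√7 - Q = -Q + 5*I*√7)
A/a(-65) = 0/(-1*(-65) + 5*I*√7) = 0/(65 + 5*I*√7) = 0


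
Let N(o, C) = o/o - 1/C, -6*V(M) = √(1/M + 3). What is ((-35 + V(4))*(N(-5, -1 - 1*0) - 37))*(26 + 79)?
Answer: 128625 + 1225*√13/4 ≈ 1.2973e+5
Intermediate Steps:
V(M) = -√(3 + 1/M)/6 (V(M) = -√(1/M + 3)/6 = -√(3 + 1/M)/6)
N(o, C) = 1 - 1/C
((-35 + V(4))*(N(-5, -1 - 1*0) - 37))*(26 + 79) = ((-35 - √(3 + 1/4)/6)*((-1 + (-1 - 1*0))/(-1 - 1*0) - 37))*(26 + 79) = ((-35 - √(3 + ¼)/6)*((-1 + (-1 + 0))/(-1 + 0) - 37))*105 = ((-35 - √13/12)*((-1 - 1)/(-1) - 37))*105 = ((-35 - √13/12)*(-1*(-2) - 37))*105 = ((-35 - √13/12)*(2 - 37))*105 = ((-35 - √13/12)*(-35))*105 = (1225 + 35*√13/12)*105 = 128625 + 1225*√13/4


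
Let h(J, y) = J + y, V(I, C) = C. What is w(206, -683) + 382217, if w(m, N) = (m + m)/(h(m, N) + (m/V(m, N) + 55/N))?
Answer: 31155583972/81513 ≈ 3.8222e+5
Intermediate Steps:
w(m, N) = 2*m/(N + m + 55/N + m/N) (w(m, N) = (m + m)/((m + N) + (m/N + 55/N)) = (2*m)/((N + m) + (55/N + m/N)) = (2*m)/(N + m + 55/N + m/N) = 2*m/(N + m + 55/N + m/N))
w(206, -683) + 382217 = 2*(-683)*206/(55 + 206 - 683*(-683 + 206)) + 382217 = 2*(-683)*206/(55 + 206 - 683*(-477)) + 382217 = 2*(-683)*206/(55 + 206 + 325791) + 382217 = 2*(-683)*206/326052 + 382217 = 2*(-683)*206*(1/326052) + 382217 = -70349/81513 + 382217 = 31155583972/81513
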